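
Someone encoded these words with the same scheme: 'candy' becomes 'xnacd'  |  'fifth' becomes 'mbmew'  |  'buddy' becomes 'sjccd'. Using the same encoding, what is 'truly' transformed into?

eujqd

c(2)→x(23) and a(0)→n(13) fit y≡5x+13 (mod 26); the inverse of 5 mod 26 is 21. Treating letters as 0–25, the rule is x ↦ 5x + 13 (mod 26).
Applying it to truly: t(19)→5·19+13≡4=e; r(17)→5·17+13≡20=u; u(20)→5·20+13≡9=j; l(11)→5·11+13≡16=q; y(24)→5·24+13≡3=d (all mod 26).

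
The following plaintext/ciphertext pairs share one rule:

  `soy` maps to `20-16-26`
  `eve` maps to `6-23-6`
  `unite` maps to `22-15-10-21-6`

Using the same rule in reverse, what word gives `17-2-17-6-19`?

paper

s is letter #19 and maps to 20: an offset of 1. The number is (letter's place in the alphabet, a=1) + 1.
Undoing it on 17-2-17-6-19: 17→(17−1)÷1=16=p, 2→(2−1)÷1=1=a, 17→(17−1)÷1=16=p, 6→(6−1)÷1=5=e, 19→(19−1)÷1=18=r.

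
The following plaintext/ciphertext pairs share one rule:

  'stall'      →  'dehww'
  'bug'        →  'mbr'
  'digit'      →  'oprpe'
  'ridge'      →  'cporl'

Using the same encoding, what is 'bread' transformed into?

Vowels shift forward by 7 and consonants shift forward by 11.
On bread: b(cons)+11=m, r(cons)+11=c, e(vowel)+7=l, a(vowel)+7=h, d(cons)+11=o.

mclho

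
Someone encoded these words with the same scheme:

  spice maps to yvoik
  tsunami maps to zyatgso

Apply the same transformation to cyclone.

ieirutk

Compare letters: s→y is +6, p→v is +6, i→o is +6 — a constant shift. This is a Caesar cipher with shift 6.
On cyclone: c+6=i, y+6=e, c+6=i, l+6=r, o+6=u, n+6=t, e+6=k.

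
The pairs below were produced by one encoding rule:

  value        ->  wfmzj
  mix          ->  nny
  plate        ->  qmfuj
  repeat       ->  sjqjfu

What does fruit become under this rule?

The shift depends on letter class: consonant v→w is +1, but vowel a→f is +5. Vowels shift forward by 5 and consonants shift forward by 1.
On fruit: f(cons)+1=g, r(cons)+1=s, u(vowel)+5=z, i(vowel)+5=n, t(cons)+1=u.

gsznu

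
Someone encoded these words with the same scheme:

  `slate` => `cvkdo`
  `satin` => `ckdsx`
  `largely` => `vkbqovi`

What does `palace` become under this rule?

zkvkmo

Compare letters: s→c is +10, l→v is +10, a→k is +10 — a constant shift. This is a Caesar cipher with shift 10.
On palace: p+10=z, a+10=k, l+10=v, a+10=k, c+10=m, e+10=o.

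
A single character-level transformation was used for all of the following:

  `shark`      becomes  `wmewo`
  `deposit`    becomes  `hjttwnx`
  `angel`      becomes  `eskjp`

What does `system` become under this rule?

Shifts by position in shark: pos 0: s→w (+4), pos 1: h→m (+5), pos 2: a→e (+4), pos 3: r→w (+5) — repeating every 2. It's a Vigenère-style cipher with numeric key [4,5]: position i shifts by key[i mod 2].
Applying it to system: s+4=w, y+5=d, s+4=w, t+5=y, e+4=i, m+5=r.

wdwyir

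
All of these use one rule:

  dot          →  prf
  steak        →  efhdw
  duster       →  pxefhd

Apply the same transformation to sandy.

The rule splits by letter class: vowels +3, consonants +12.
On sandy: s(cons)+12=e, a(vowel)+3=d, n(cons)+12=z, d(cons)+12=p, y(cons)+12=k.

edzpk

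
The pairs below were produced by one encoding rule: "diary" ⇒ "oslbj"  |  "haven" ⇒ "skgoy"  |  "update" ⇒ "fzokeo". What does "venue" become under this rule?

goyep

Shifts by position in diary: pos 0: d→o (+11), pos 1: i→s (+10), pos 2: a→l (+11), pos 3: r→b (+10) — repeating every 2. It's a Vigenère-style cipher with numeric key [11,10]: position i shifts by key[i mod 2].
Applying it to venue: v+11=g, e+10=o, n+11=y, u+10=e, e+11=p.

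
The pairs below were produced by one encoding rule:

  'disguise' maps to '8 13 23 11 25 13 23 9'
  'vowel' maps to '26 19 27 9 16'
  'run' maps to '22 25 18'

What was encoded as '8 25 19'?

d is letter #4 and maps to 8: an offset of 4. Letters become their 1-based position plus 4 (so a→5, b→6, …).
Reversing it on 8 25 19: 8→(8−4)÷1=4=d, 25→(25−4)÷1=21=u, 19→(19−4)÷1=15=o.

duo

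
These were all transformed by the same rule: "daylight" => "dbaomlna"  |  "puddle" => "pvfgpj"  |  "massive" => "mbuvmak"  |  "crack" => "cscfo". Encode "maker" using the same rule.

In daylight: d→d is +0, a→b is +1, y→a is +2, l→o is +3 — the shift increases by 1 each position. Letter i (0-indexed) is shifted by i+0, so successive shifts are 0, 1, 2, ….
Applying it to maker: m+0=m, a+1=b, k+2=m, e+3=h, r+4=v.

mbmhv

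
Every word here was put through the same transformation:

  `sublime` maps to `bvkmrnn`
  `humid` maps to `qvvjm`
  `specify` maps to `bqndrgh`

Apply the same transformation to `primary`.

ysrnjsh

A repeating key of period 2 is used — shifts +9, +1 over and over.
On primary: p+9=y, r+1=s, i+9=r, m+1=n, a+9=j, r+1=s, y+9=h.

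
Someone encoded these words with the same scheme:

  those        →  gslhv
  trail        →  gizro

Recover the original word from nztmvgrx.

Each pair mirrors across the alphabet (t↔g, h↔s, o↔l): positions sum to 25. Each letter is replaced by its mirror in the alphabet: a↔z, b↔y, c↔x, and so on (the Atbash cipher).
Decoding nztmvgrx: n↔m, z↔a, t↔g, m↔n, v↔e, g↔t, r↔i, x↔c.

magnetic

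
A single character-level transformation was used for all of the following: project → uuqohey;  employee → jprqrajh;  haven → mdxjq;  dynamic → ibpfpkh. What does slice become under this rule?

xokhh

It's a Vigenère-style cipher with numeric key [5,3,2]: position i shifts by key[i mod 3].
On slice: s+5=x, l+3=o, i+2=k, c+5=h, e+3=h.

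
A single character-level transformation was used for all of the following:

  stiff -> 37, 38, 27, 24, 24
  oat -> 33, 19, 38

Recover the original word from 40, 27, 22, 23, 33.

video

The number is (letter's place in the alphabet, a=1) + 18.
Undoing it on 40, 27, 22, 23, 33: 40→(40−18)÷1=22=v, 27→(27−18)÷1=9=i, 22→(22−18)÷1=4=d, 23→(23−18)÷1=5=e, 33→(33−18)÷1=15=o.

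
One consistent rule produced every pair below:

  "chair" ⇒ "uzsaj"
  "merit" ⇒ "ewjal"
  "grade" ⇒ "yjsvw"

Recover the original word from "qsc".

yak

Compare letters: c→u is +18, h→z is +18, a→s is +18 — a constant shift. Each letter is shifted forward by 18 in the alphabet (a Caesar shift of +18).
Undoing it on qsc: q−18=y, s−18=a, c−18=k.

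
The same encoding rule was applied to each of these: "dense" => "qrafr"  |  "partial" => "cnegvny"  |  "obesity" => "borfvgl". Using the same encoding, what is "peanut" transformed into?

crnahg

Compare letters: d→q is +13, e→r is +13, n→a is +13 — a constant shift. Each letter is shifted forward by 13 in the alphabet (a Caesar shift of +13).
Applying it to peanut: p+13=c, e+13=r, a+13=n, n+13=a, u+13=h, t+13=g.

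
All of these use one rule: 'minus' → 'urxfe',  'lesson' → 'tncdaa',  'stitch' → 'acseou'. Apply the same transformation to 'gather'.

In minus: m→u is +8, i→r is +9, n→x is +10, u→f is +11 — the shift increases by 1 each position. The shift increases by 1 at each position, starting from +8: 8, 9, 10, ….
For gather: g+8=o, a+9=j, t+10=d, h+11=s, e+12=q, r+13=e.

ojdsqe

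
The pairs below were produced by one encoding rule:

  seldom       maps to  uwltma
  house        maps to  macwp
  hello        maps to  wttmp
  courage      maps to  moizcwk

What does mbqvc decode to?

unite

The output letters match the input read backwards, each shifted +8: seldom reversed is modles. The word is reversed, then every letter is shifted forward by 8.
Decoding mbqvc: shift back: m−8=e, b−8=t, q−8=i, v−8=n, c−8=u → etinu; then reverse → unite.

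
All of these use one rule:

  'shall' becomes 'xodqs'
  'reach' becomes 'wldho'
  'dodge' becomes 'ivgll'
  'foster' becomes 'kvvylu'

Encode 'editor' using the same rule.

jklyvu

Shifts by position in shall: pos 0: s→x (+5), pos 1: h→o (+7), pos 2: a→d (+3), pos 3: l→q (+5), pos 4: l→s (+7) — repeating every 3. The shifts repeat in a cycle of length 3: positions 0,1,… shift by +5, +7, +3, then the pattern repeats.
On editor: e+5=j, d+7=k, i+3=l, t+5=y, o+7=v, r+3=u.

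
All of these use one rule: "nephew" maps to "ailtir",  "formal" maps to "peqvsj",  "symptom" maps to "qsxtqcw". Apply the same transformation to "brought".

Two steps: reverse the string, then apply a Caesar shift of +4.
Applying it to brought: reverse → thguorb; then shift: t+4=x, h+4=l, g+4=k, u+4=y, o+4=s, r+4=v, b+4=f.

xlkysvf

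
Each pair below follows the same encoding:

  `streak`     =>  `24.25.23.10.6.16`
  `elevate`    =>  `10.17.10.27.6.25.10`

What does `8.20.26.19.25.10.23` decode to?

s is letter #19 and maps to 24: an offset of 5. Each letter is replaced by its alphabet position (a=1..z=26) + 5.
Reversing it on 8.20.26.19.25.10.23: 8→(8−5)÷1=3=c, 20→(20−5)÷1=15=o, 26→(26−5)÷1=21=u, 19→(19−5)÷1=14=n, 25→(25−5)÷1=20=t, 10→(10−5)÷1=5=e, 23→(23−5)÷1=18=r.

counter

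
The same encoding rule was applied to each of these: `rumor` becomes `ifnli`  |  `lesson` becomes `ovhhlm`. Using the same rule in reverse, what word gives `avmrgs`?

zenith

Each pair mirrors across the alphabet (r↔i, u↔f, m↔n): positions sum to 25. This is the alphabet-reversal cipher (Atbash): a becomes z, b becomes y, etc.
Reversing it on avmrgs: a↔z, v↔e, m↔n, r↔i, g↔t, s↔h.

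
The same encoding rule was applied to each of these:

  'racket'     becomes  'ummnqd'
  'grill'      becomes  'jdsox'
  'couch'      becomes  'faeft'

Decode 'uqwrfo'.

remote

Shifts by position in racket: pos 0: r→u (+3), pos 1: a→m (+12), pos 2: c→m (+10), pos 3: k→n (+3), pos 4: e→q (+12), pos 5: t→d (+10) — repeating every 3. The shifts repeat in a cycle of length 3: positions 0,1,… shift by +3, +12, +10, then the pattern repeats.
Reversing it on uqwrfo: u−3=r, q−12=e, w−10=m, r−3=o, f−12=t, o−10=e.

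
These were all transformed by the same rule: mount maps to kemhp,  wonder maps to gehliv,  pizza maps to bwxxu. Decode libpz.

m(12)→k(10) and o(14)→e(4) fit y≡23x+20 (mod 26); the inverse of 23 mod 26 is 17. Each letter's alphabet position (a=0..z=25) is mapped through 23·x+20 mod 26 — an affine cipher.
Reversing it on libpz: l(11)→17·(11−20)≡3=d; i(8)→17·(8−20)≡4=e; b(1)→17·(1−20)≡15=p; p(15)→17·(15−20)≡19=t; z(25)→17·(25−20)≡7=h (all mod 26).

depth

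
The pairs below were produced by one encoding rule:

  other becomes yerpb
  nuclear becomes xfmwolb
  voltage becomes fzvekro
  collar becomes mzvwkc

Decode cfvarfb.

sulphur

Shifts by position in other: pos 0: o→y (+10), pos 1: t→e (+11), pos 2: h→r (+10), pos 3: e→p (+11) — repeating every 2. The shifts repeat in a cycle of length 2: positions 0,1,… shift by +10, +11, then the pattern repeats.
Reversing it on cfvarfb: c−10=s, f−11=u, v−10=l, a−11=p, r−10=h, f−11=u, b−10=r.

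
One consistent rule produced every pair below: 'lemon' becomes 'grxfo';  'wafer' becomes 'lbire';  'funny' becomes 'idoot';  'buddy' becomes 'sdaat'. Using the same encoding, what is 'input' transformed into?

l(11)→g(6) and e(4)→r(17) fit y≡17x+1 (mod 26); the inverse of 17 mod 26 is 23. This is an affine cipher: with a=0,…,z=25, each position x becomes (17x+1) mod 26.
On input: i(8)→17·8+1≡7=h; n(13)→17·13+1≡14=o; p(15)→17·15+1≡22=w; u(20)→17·20+1≡3=d; t(19)→17·19+1≡12=m (all mod 26).

howdm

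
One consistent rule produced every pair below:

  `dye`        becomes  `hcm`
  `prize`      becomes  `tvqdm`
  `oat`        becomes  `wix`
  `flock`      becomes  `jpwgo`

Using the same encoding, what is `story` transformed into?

wxwvc

The shift depends on letter class: consonant d→h is +4, but vowel e→m is +8. Two shifts are in play — +8 for a/e/i/o/u, +4 for every other letter.
For story: s(cons)+4=w, t(cons)+4=x, o(vowel)+8=w, r(cons)+4=v, y(cons)+4=c.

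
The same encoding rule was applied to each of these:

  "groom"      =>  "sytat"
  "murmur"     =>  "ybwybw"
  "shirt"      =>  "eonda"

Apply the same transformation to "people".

Shifts by position in groom: pos 0: g→s (+12), pos 1: r→y (+7), pos 2: o→t (+5), pos 3: o→a (+12), pos 4: m→t (+7) — repeating every 3. The shifts repeat in a cycle of length 3: positions 0,1,… shift by +12, +7, +5, then the pattern repeats.
Applying it to people: p+12=b, e+7=l, o+5=t, p+12=b, l+7=s, e+5=j.

bltbsj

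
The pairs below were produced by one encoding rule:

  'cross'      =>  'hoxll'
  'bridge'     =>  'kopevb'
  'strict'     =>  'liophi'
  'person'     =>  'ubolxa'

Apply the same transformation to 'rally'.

onggt

c(2)→h(7) and r(17)→o(14) fit y≡23x+13 (mod 26); the inverse of 23 mod 26 is 17. Treating letters as 0–25, the rule is x ↦ 23x + 13 (mod 26).
For rally: r(17)→23·17+13≡14=o; a(0)→23·0+13≡13=n; l(11)→23·11+13≡6=g; l(11)→23·11+13≡6=g; y(24)→23·24+13≡19=t (all mod 26).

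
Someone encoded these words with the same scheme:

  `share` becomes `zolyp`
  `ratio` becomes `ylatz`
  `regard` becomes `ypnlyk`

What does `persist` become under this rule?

The shift depends on letter class: consonant s→z is +7, but vowel a→l is +11. The rule splits by letter class: vowels +11, consonants +7.
On persist: p(cons)+7=w, e(vowel)+11=p, r(cons)+7=y, s(cons)+7=z, i(vowel)+11=t, s(cons)+7=z, t(cons)+7=a.

wpyztza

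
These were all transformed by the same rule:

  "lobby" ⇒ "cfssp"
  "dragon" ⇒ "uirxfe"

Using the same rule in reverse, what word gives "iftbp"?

rocky

Compare letters: l→c is +17, o→f is +17, b→s is +17 — a constant shift. This is a Caesar cipher with shift 17.
Decoding iftbp: i−17=r, f−17=o, t−17=c, b−17=k, p−17=y.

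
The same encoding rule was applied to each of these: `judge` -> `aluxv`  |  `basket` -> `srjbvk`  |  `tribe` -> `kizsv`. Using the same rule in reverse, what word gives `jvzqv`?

Compare letters: j→a is +17, u→l is +17, d→u is +17 — a constant shift. Every letter moves 17 places later in the alphabet, wrapping around z→a.
Decoding jvzqv: j−17=s, v−17=e, z−17=i, q−17=z, v−17=e.

seize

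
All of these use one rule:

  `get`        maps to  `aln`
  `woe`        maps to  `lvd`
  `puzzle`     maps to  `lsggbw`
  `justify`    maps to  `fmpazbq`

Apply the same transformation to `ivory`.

fyvcp

The output letters match the input read backwards, each shifted +7: get reversed is teg. Two steps: reverse the string, then apply a Caesar shift of +7.
For ivory: reverse → yrovi; then shift: y+7=f, r+7=y, o+7=v, v+7=c, i+7=p.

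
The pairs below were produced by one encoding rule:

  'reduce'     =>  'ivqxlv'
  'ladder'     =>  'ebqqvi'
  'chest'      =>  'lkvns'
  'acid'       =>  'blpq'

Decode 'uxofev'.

jungle

r(17)→i(8) and e(4)→v(21) fit y≡5x+1 (mod 26); the inverse of 5 mod 26 is 21. Each letter's alphabet position (a=0..z=25) is mapped through 5·x+1 mod 26 — an affine cipher.
Decoding uxofev: u(20)→21·(20−1)≡9=j; x(23)→21·(23−1)≡20=u; o(14)→21·(14−1)≡13=n; f(5)→21·(5−1)≡6=g; e(4)→21·(4−1)≡11=l; v(21)→21·(21−1)≡4=e (all mod 26).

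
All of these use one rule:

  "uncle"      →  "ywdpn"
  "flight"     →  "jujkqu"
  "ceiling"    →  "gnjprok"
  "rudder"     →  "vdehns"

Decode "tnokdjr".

penguin

Shifts by position in uncle: pos 0: u→y (+4), pos 1: n→w (+9), pos 2: c→d (+1), pos 3: l→p (+4), pos 4: e→n (+9) — repeating every 3. The shifts repeat in a cycle of length 3: positions 0,1,… shift by +4, +9, +1, then the pattern repeats.
Reversing it on tnokdjr: t−4=p, n−9=e, o−1=n, k−4=g, d−9=u, j−1=i, r−4=n.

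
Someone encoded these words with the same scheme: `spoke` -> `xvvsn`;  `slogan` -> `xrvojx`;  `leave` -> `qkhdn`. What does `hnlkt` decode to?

In spoke: s→x is +5, p→v is +6, o→v is +7, k→s is +8 — the shift increases by 1 each position. Each letter shifts forward by (position + 5), i.e. 5, 6, 7, … — the shift grows by one for each successive letter.
Reversing it on hnlkt: h−5=c, n−6=h, l−7=e, k−8=c, t−9=k.

check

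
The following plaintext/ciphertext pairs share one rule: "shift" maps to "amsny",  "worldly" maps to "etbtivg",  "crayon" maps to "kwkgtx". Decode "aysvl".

sting

Shifts by position in shift: pos 0: s→a (+8), pos 1: h→m (+5), pos 2: i→s (+10), pos 3: f→n (+8), pos 4: t→y (+5) — repeating every 3. The shifts repeat in a cycle of length 3: positions 0,1,… shift by +8, +5, +10, then the pattern repeats.
Decoding aysvl: a−8=s, y−5=t, s−10=i, v−8=n, l−5=g.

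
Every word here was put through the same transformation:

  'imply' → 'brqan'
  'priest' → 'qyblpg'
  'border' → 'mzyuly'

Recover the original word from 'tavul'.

i(8)→b(1) and m(12)→r(17) fit y≡17x+21 (mod 26); the inverse of 17 mod 26 is 23. Each letter's alphabet position (a=0..z=25) is mapped through 17·x+21 mod 26 — an affine cipher.
Reversing it on tavul: t(19)→23·(19−21)≡6=g; a(0)→23·(0−21)≡11=l; v(21)→23·(21−21)≡0=a; u(20)→23·(20−21)≡3=d; l(11)→23·(11−21)≡4=e (all mod 26).

glade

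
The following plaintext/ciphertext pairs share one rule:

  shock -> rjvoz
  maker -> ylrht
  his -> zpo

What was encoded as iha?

tab

The output letters match the input read backwards, each shifted +7: shock reversed is kcohs. The word is reversed, then every letter is shifted forward by 7.
Decoding iha: shift back: i−7=b, h−7=a, a−7=t → bat; then reverse → tab.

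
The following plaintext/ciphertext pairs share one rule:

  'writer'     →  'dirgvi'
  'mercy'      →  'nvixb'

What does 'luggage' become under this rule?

Each pair mirrors across the alphabet (w↔d, r↔i, i↔r): positions sum to 25. This is the alphabet-reversal cipher (Atbash): a becomes z, b becomes y, etc.
Applying it to luggage: l↔o, u↔f, g↔t, g↔t, a↔z, g↔t, e↔v.

ofttztv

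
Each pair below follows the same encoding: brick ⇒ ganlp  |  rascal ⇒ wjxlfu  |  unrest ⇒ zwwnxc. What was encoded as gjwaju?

Shifts by position in brick: pos 0: b→g (+5), pos 1: r→a (+9), pos 2: i→n (+5), pos 3: c→l (+9) — repeating every 2. A repeating key of period 2 is used — shifts +5, +9 over and over.
Decoding gjwaju: g−5=b, j−9=a, w−5=r, a−9=r, j−5=e, u−9=l.

barrel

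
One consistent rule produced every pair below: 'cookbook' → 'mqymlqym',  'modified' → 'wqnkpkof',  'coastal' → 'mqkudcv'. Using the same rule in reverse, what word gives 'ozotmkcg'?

Shifts by position in cookbook: pos 0: c→m (+10), pos 1: o→q (+2), pos 2: o→y (+10), pos 3: k→m (+2) — repeating every 2. A repeating key of period 2 is used — shifts +10, +2 over and over.
Reversing it on ozotmkcg: o−10=e, z−2=x, o−10=e, t−2=r, m−10=c, k−2=i, c−10=s, g−2=e.

exercise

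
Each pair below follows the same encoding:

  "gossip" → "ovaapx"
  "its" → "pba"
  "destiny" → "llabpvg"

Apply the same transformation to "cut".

The shift depends on letter class: consonant g→o is +8, but vowel o→v is +7. Two shifts are in play — +7 for a/e/i/o/u, +8 for every other letter.
Applying it to cut: c(cons)+8=k, u(vowel)+7=b, t(cons)+8=b.

kbb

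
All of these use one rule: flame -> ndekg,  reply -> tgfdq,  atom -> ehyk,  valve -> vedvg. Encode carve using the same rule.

setvg

f(5)→n(13) and l(11)→d(3) fit y≡7x+4 (mod 26); the inverse of 7 mod 26 is 15. This is an affine cipher: with a=0,…,z=25, each position x becomes (7x+4) mod 26.
Applying it to carve: c(2)→7·2+4≡18=s; a(0)→7·0+4≡4=e; r(17)→7·17+4≡19=t; v(21)→7·21+4≡21=v; e(4)→7·4+4≡6=g (all mod 26).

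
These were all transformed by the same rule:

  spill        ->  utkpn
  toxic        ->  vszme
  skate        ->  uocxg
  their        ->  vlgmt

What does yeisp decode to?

wagon

Shifts by position in spill: pos 0: s→u (+2), pos 1: p→t (+4), pos 2: i→k (+2), pos 3: l→p (+4) — repeating every 2. It's a Vigenère-style cipher with numeric key [2,4]: position i shifts by key[i mod 2].
Reversing it on yeisp: y−2=w, e−4=a, i−2=g, s−4=o, p−2=n.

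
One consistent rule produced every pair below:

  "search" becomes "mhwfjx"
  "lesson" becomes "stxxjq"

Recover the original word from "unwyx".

The output letters match the input read backwards, each shifted +5: search reversed is hcraes. Two steps: reverse the string, then apply a Caesar shift of +5.
Decoding unwyx: shift back: u−5=p, n−5=i, w−5=r, y−5=t, x−5=s → pirts; then reverse → strip.

strip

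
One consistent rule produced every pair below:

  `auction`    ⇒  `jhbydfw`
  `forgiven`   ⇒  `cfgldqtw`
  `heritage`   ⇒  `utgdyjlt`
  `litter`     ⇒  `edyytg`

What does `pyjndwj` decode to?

stamina

a(0)→j(9) and u(20)→h(7) fit y≡9x+9 (mod 26); the inverse of 9 mod 26 is 3. Treating letters as 0–25, the rule is x ↦ 9x + 9 (mod 26).
Undoing it on pyjndwj: p(15)→3·(15−9)≡18=s; y(24)→3·(24−9)≡19=t; j(9)→3·(9−9)≡0=a; n(13)→3·(13−9)≡12=m; d(3)→3·(3−9)≡8=i; w(22)→3·(22−9)≡13=n; j(9)→3·(9−9)≡0=a (all mod 26).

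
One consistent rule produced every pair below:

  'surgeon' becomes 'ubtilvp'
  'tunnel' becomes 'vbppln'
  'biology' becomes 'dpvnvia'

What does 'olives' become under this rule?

The shift depends on letter class: consonant s→u is +2, but vowel u→b is +7. Two shifts are in play — +7 for a/e/i/o/u, +2 for every other letter.
On olives: o(vowel)+7=v, l(cons)+2=n, i(vowel)+7=p, v(cons)+2=x, e(vowel)+7=l, s(cons)+2=u.

vnpxlu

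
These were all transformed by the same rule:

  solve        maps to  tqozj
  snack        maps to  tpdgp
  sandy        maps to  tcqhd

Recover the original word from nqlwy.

moist

The shift increases by 1 at each position, starting from +1: 1, 2, 3, ….
Decoding nqlwy: n−1=m, q−2=o, l−3=i, w−4=s, y−5=t.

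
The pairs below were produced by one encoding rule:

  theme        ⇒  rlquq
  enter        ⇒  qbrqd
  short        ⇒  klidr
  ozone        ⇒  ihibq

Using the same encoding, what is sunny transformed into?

kybba

t(19)→r(17) and h(7)→l(11) fit y≡7x+14 (mod 26); the inverse of 7 mod 26 is 15. Treating letters as 0–25, the rule is x ↦ 7x + 14 (mod 26).
For sunny: s(18)→7·18+14≡10=k; u(20)→7·20+14≡24=y; n(13)→7·13+14≡1=b; n(13)→7·13+14≡1=b; y(24)→7·24+14≡0=a (all mod 26).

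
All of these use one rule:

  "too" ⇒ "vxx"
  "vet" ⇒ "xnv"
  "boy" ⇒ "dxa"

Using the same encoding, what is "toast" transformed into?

vxjuv

The shift depends on letter class: consonant t→v is +2, but vowel o→x is +9. The rule splits by letter class: vowels +9, consonants +2.
Applying it to toast: t(cons)+2=v, o(vowel)+9=x, a(vowel)+9=j, s(cons)+2=u, t(cons)+2=v.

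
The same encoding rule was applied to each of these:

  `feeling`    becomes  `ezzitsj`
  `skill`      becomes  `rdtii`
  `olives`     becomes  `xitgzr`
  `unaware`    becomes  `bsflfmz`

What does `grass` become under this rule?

jmfrr

f(5)→e(4) and e(4)→z(25) fit y≡5x+5 (mod 26); the inverse of 5 mod 26 is 21. This is an affine cipher: with a=0,…,z=25, each position x becomes (5x+5) mod 26.
Applying it to grass: g(6)→5·6+5≡9=j; r(17)→5·17+5≡12=m; a(0)→5·0+5≡5=f; s(18)→5·18+5≡17=r; s(18)→5·18+5≡17=r (all mod 26).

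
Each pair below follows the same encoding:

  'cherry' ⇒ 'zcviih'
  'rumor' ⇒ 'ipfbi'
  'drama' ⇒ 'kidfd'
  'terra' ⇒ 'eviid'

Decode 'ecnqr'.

c(2)→z(25) and h(7)→c(2) fit y≡11x+3 (mod 26); the inverse of 11 mod 26 is 19. This is an affine cipher: with a=0,…,z=25, each position x becomes (11x+3) mod 26.
Decoding ecnqr: e(4)→19·(4−3)≡19=t; c(2)→19·(2−3)≡7=h; n(13)→19·(13−3)≡8=i; q(16)→19·(16−3)≡13=n; r(17)→19·(17−3)≡6=g (all mod 26).

thing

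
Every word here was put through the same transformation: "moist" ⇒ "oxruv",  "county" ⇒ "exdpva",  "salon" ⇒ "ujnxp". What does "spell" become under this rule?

The shift depends on letter class: consonant m→o is +2, but vowel o→x is +9. Vowels shift forward by 9 and consonants shift forward by 2.
For spell: s(cons)+2=u, p(cons)+2=r, e(vowel)+9=n, l(cons)+2=n, l(cons)+2=n.

urnnn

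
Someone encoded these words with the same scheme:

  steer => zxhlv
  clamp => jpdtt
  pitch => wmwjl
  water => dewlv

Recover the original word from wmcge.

Shifts by position in steer: pos 0: s→z (+7), pos 1: t→x (+4), pos 2: e→h (+3), pos 3: e→l (+7), pos 4: r→v (+4) — repeating every 3. The shifts repeat in a cycle of length 3: positions 0,1,… shift by +7, +4, +3, then the pattern repeats.
Reversing it on wmcge: w−7=p, m−4=i, c−3=z, g−7=z, e−4=a.

pizza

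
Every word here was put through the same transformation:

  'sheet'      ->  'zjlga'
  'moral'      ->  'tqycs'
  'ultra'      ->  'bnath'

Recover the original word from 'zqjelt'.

Shifts by position in sheet: pos 0: s→z (+7), pos 1: h→j (+2), pos 2: e→l (+7), pos 3: e→g (+2) — repeating every 2. It's a Vigenère-style cipher with numeric key [7,2]: position i shifts by key[i mod 2].
Reversing it on zqjelt: z−7=s, q−2=o, j−7=c, e−2=c, l−7=e, t−2=r.

soccer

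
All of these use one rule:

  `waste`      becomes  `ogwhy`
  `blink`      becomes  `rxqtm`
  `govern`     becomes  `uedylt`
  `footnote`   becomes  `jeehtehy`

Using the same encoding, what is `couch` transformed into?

w(22)→o(14) and a(0)→g(6) fit y≡11x+6 (mod 26); the inverse of 11 mod 26 is 19. This is an affine cipher: with a=0,…,z=25, each position x becomes (11x+6) mod 26.
On couch: c(2)→11·2+6≡2=c; o(14)→11·14+6≡4=e; u(20)→11·20+6≡18=s; c(2)→11·2+6≡2=c; h(7)→11·7+6≡5=f (all mod 26).

cescf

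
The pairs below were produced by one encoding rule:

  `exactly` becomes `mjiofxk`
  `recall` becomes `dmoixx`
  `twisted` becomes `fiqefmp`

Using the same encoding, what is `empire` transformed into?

The shift depends on letter class: consonant x→j is +12, but vowel e→m is +8. The rule splits by letter class: vowels +8, consonants +12.
Applying it to empire: e(vowel)+8=m, m(cons)+12=y, p(cons)+12=b, i(vowel)+8=q, r(cons)+12=d, e(vowel)+8=m.

mybqdm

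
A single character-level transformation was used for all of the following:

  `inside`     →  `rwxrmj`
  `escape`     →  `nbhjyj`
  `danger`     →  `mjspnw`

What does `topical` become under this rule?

cxurlfu

Shifts by position in inside: pos 0: i→r (+9), pos 1: n→w (+9), pos 2: s→x (+5), pos 3: i→r (+9), pos 4: d→m (+9), pos 5: e→j (+5) — repeating every 3. A repeating key of period 3 is used — shifts +9, +9, +5 over and over.
For topical: t+9=c, o+9=x, p+5=u, i+9=r, c+9=l, a+5=f, l+9=u.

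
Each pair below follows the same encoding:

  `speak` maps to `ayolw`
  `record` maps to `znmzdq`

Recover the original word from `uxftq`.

movie

In speak: s→a is +8, p→y is +9, e→o is +10, a→l is +11 — the shift increases by 1 each position. Letter i (0-indexed) is shifted by i+8, so successive shifts are 8, 9, 10, ….
Decoding uxftq: u−8=m, x−9=o, f−10=v, t−11=i, q−12=e.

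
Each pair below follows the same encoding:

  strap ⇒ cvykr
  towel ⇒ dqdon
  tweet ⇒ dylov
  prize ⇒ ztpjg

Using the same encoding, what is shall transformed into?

Shifts by position in strap: pos 0: s→c (+10), pos 1: t→v (+2), pos 2: r→y (+7), pos 3: a→k (+10), pos 4: p→r (+2) — repeating every 3. A repeating key of period 3 is used — shifts +10, +2, +7 over and over.
On shall: s+10=c, h+2=j, a+7=h, l+10=v, l+2=n.

cjhvn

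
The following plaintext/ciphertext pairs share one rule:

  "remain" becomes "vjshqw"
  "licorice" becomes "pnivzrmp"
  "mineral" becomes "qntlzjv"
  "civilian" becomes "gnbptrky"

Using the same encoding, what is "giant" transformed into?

kngub

In remain: r→v is +4, e→j is +5, m→s is +6, a→h is +7 — the shift increases by 1 each position. Letter i (0-indexed) is shifted by i+4, so successive shifts are 4, 5, 6, ….
Applying it to giant: g+4=k, i+5=n, a+6=g, n+7=u, t+8=b.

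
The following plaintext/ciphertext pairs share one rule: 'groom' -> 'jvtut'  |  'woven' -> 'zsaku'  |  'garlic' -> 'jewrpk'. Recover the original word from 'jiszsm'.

In groom: g→j is +3, r→v is +4, o→t is +5, o→u is +6 — the shift increases by 1 each position. Letter i (0-indexed) is shifted by i+3, so successive shifts are 3, 4, 5, ….
Decoding jiszsm: j−3=g, i−4=e, s−5=n, z−6=t, s−7=l, m−8=e.

gentle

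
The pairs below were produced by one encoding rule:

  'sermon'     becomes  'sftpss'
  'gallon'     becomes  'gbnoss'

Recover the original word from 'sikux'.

In sermon: s→s is +0, e→f is +1, r→t is +2, m→p is +3 — the shift increases by 1 each position. Each letter shifts forward by its position index (0, 1, 2, …) — the shift grows by one for each successive letter.
Reversing it on sikux: s−0=s, i−1=h, k−2=i, u−3=r, x−4=t.

shirt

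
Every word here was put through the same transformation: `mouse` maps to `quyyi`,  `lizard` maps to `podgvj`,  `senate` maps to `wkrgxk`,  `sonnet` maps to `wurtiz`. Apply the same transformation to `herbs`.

lkvhw

The shifts repeat in a cycle of length 2: positions 0,1,… shift by +4, +6, then the pattern repeats.
Applying it to herbs: h+4=l, e+6=k, r+4=v, b+6=h, s+4=w.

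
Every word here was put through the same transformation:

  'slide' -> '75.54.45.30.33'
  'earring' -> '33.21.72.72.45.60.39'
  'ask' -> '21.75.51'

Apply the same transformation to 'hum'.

42.81.57

s(#19)→75 and l(#12)→54: differences scale by 3, so n = 3·pos + 18. The formula is n = 3×(alphabet index, a=1) + 18.
Applying it to hum: h=8→42, u=21→81, m=13→57.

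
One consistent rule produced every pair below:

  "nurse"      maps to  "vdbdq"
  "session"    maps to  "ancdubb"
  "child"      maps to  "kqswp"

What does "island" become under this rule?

qbvlzq

The shift increases by 1 at each position, starting from +8: 8, 9, 10, ….
For island: i+8=q, s+9=b, l+10=v, a+11=l, n+12=z, d+13=q.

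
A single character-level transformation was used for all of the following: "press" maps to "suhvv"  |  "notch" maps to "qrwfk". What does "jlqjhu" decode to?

ginger

Compare letters: p→s is +3, r→u is +3, e→h is +3 — a constant shift. Every letter moves 3 places later in the alphabet, wrapping around z→a.
Undoing it on jlqjhu: j−3=g, l−3=i, q−3=n, j−3=g, h−3=e, u−3=r.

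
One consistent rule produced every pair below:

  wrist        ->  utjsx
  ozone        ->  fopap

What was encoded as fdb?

The output letters match the input read backwards, each shifted +1: wrist reversed is tsirw. Two steps: reverse the string, then apply a Caesar shift of +1.
Decoding fdb: shift back: f−1=e, d−1=c, b−1=a → eca; then reverse → ace.

ace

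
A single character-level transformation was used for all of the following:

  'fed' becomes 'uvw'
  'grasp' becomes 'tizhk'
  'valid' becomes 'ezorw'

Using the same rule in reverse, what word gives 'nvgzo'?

Each pair mirrors across the alphabet (f↔u, e↔v, d↔w): positions sum to 25. This is the alphabet-reversal cipher (Atbash): a becomes z, b becomes y, etc.
Undoing it on nvgzo: n↔m, v↔e, g↔t, z↔a, o↔l.

metal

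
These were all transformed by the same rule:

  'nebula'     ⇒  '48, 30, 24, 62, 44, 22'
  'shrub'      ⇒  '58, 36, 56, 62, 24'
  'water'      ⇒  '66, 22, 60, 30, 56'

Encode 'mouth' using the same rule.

n(#14)→48 and e(#5)→30: differences scale by 2, so n = 2·pos + 20. Each letter becomes 2×(its alphabet position, a=1..z=26) + 20.
On mouth: m=13→46, o=15→50, u=21→62, t=20→60, h=8→36.

46, 50, 62, 60, 36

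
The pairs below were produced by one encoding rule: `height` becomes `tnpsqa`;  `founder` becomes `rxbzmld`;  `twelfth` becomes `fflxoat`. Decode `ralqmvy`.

Shifts by position in height: pos 0: h→t (+12), pos 1: e→n (+9), pos 2: i→p (+7), pos 3: g→s (+12), pos 4: h→q (+9), pos 5: t→a (+7) — repeating every 3. It's a Vigenère-style cipher with numeric key [12,9,7]: position i shifts by key[i mod 3].
Decoding ralqmvy: r−12=f, a−9=r, l−7=e, q−12=e, m−9=d, v−7=o, y−12=m.

freedom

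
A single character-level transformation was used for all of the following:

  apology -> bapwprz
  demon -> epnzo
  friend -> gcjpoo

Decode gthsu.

fight

Shifts by position in apology: pos 0: a→b (+1), pos 1: p→a (+11), pos 2: o→p (+1), pos 3: l→w (+11) — repeating every 2. The shifts repeat in a cycle of length 2: positions 0,1,… shift by +1, +11, then the pattern repeats.
Undoing it on gthsu: g−1=f, t−11=i, h−1=g, s−11=h, u−1=t.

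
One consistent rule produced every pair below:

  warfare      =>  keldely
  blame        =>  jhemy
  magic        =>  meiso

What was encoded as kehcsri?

w(22)→k(10) and a(0)→e(4) fit y≡5x+4 (mod 26); the inverse of 5 mod 26 is 21. Treating letters as 0–25, the rule is x ↦ 5x + 4 (mod 26).
Decoding kehcsri: k(10)→21·(10−4)≡22=w; e(4)→21·(4−4)≡0=a; h(7)→21·(7−4)≡11=l; c(2)→21·(2−4)≡10=k; s(18)→21·(18−4)≡8=i; r(17)→21·(17−4)≡13=n; i(8)→21·(8−4)≡6=g (all mod 26).

walking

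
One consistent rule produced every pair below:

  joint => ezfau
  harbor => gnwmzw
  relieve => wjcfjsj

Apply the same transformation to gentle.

j(9)→e(4) and o(14)→z(25) fit y≡25x+13 (mod 26); the inverse of 25 mod 26 is 25. This is an affine cipher: with a=0,…,z=25, each position x becomes (25x+13) mod 26.
On gentle: g(6)→25·6+13≡7=h; e(4)→25·4+13≡9=j; n(13)→25·13+13≡0=a; t(19)→25·19+13≡20=u; l(11)→25·11+13≡2=c; e(4)→25·4+13≡9=j (all mod 26).

hjaucj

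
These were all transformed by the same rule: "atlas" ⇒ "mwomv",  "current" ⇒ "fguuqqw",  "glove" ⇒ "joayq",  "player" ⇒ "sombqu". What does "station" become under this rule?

The shift depends on letter class: consonant t→w is +3, but vowel a→m is +12. Vowels shift forward by 12 and consonants shift forward by 3.
Applying it to station: s(cons)+3=v, t(cons)+3=w, a(vowel)+12=m, t(cons)+3=w, i(vowel)+12=u, o(vowel)+12=a, n(cons)+3=q.

vwmwuaq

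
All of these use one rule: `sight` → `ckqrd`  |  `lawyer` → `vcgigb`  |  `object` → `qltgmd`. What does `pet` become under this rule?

zgd

The shift depends on letter class: consonant s→c is +10, but vowel i→k is +2. Vowels shift forward by 2 and consonants shift forward by 10.
Applying it to pet: p(cons)+10=z, e(vowel)+2=g, t(cons)+10=d.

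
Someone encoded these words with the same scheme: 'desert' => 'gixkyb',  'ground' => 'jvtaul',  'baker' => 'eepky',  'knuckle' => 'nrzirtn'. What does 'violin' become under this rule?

ymtrpv

The shift increases by 1 at each position, starting from +3: 3, 4, 5, ….
On violin: v+3=y, i+4=m, o+5=t, l+6=r, i+7=p, n+8=v.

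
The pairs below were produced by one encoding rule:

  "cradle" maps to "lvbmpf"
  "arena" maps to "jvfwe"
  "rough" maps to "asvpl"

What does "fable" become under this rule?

Shifts by position in cradle: pos 0: c→l (+9), pos 1: r→v (+4), pos 2: a→b (+1), pos 3: d→m (+9), pos 4: l→p (+4), pos 5: e→f (+1) — repeating every 3. It's a Vigenère-style cipher with numeric key [9,4,1]: position i shifts by key[i mod 3].
Applying it to fable: f+9=o, a+4=e, b+1=c, l+9=u, e+4=i.

oecui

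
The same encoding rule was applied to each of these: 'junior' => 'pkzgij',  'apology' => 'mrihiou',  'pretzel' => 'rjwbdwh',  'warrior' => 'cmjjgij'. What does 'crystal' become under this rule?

j(9)→p(15) and u(20)→k(10) fit y≡9x+12 (mod 26); the inverse of 9 mod 26 is 3. Treating letters as 0–25, the rule is x ↦ 9x + 12 (mod 26).
Applying it to crystal: c(2)→9·2+12≡4=e; r(17)→9·17+12≡9=j; y(24)→9·24+12≡20=u; s(18)→9·18+12≡18=s; t(19)→9·19+12≡1=b; a(0)→9·0+12≡12=m; l(11)→9·11+12≡7=h (all mod 26).

ejusbmh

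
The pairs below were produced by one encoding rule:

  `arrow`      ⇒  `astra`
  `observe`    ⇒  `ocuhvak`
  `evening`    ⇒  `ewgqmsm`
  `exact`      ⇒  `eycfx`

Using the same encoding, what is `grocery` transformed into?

gsqfiwe

The shift increases by 1 at each position, starting from +0: 0, 1, 2, ….
For grocery: g+0=g, r+1=s, o+2=q, c+3=f, e+4=i, r+5=w, y+6=e.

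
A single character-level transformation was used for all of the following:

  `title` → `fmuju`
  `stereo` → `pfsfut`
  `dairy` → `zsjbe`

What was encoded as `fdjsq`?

price

The output letters match the input read backwards, each shifted +1: title reversed is eltit. The word is reversed, then every letter is shifted forward by 1.
Undoing it on fdjsq: shift back: f−1=e, d−1=c, j−1=i, s−1=r, q−1=p → ecirp; then reverse → price.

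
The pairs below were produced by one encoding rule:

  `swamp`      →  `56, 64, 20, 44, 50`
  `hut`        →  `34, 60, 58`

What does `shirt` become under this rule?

s(#19)→56 and w(#23)→64: differences scale by 2, so n = 2·pos + 18. With a=1..z=26, the number is 2·pos + 18.
On shirt: s=19→56, h=8→34, i=9→36, r=18→54, t=20→58.

56, 34, 36, 54, 58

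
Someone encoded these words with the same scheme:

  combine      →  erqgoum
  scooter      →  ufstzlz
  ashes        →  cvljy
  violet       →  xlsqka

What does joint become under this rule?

In combine: c→e is +2, o→r is +3, m→q is +4, b→g is +5 — the shift increases by 1 each position. The shift increases by 1 at each position, starting from +2: 2, 3, 4, ….
On joint: j+2=l, o+3=r, i+4=m, n+5=s, t+6=z.

lrmsz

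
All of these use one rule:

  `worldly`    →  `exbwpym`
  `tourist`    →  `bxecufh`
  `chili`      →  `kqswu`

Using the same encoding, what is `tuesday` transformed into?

In worldly: w→e is +8, o→x is +9, r→b is +10, l→w is +11 — the shift increases by 1 each position. The shift increases by 1 at each position, starting from +8: 8, 9, 10, ….
Applying it to tuesday: t+8=b, u+9=d, e+10=o, s+11=d, d+12=p, a+13=n, y+14=m.

bdodpnm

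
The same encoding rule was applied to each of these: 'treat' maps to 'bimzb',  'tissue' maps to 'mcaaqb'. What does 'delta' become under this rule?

The output letters match the input read backwards, each shifted +8: treat reversed is taert. The word is reversed, then every letter is shifted forward by 8.
On delta: reverse → atled; then shift: a+8=i, t+8=b, l+8=t, e+8=m, d+8=l.

ibtml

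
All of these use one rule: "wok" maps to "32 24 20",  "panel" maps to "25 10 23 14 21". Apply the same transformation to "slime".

28 21 18 22 14

w is letter #23 and maps to 32: an offset of 9. Each letter is replaced by its alphabet position (a=1..z=26) + 9.
For slime: s=19→28, l=12→21, i=9→18, m=13→22, e=5→14.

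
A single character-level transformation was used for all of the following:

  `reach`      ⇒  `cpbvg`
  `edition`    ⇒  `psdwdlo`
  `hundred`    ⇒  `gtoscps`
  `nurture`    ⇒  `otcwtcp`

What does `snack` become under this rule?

This is an affine cipher: with a=0,…,z=25, each position x becomes (23x+1) mod 26.
For snack: s(18)→23·18+1≡25=z; n(13)→23·13+1≡14=o; a(0)→23·0+1≡1=b; c(2)→23·2+1≡21=v; k(10)→23·10+1≡23=x (all mod 26).

zobvx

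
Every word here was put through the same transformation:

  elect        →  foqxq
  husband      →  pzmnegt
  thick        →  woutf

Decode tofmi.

watch

The output letters match the input read backwards, each shifted +12: elect reversed is tcele. Read the word backwards and shift each letter +12.
Undoing it on tofmi: shift back: t−12=h, o−12=c, f−12=t, m−12=a, i−12=w → hctaw; then reverse → watch.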